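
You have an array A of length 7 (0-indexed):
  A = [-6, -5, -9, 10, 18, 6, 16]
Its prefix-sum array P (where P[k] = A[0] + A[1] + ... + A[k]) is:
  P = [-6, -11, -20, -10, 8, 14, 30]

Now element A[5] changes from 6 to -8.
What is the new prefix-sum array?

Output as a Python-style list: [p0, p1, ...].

Answer: [-6, -11, -20, -10, 8, 0, 16]

Derivation:
Change: A[5] 6 -> -8, delta = -14
P[k] for k < 5: unchanged (A[5] not included)
P[k] for k >= 5: shift by delta = -14
  P[0] = -6 + 0 = -6
  P[1] = -11 + 0 = -11
  P[2] = -20 + 0 = -20
  P[3] = -10 + 0 = -10
  P[4] = 8 + 0 = 8
  P[5] = 14 + -14 = 0
  P[6] = 30 + -14 = 16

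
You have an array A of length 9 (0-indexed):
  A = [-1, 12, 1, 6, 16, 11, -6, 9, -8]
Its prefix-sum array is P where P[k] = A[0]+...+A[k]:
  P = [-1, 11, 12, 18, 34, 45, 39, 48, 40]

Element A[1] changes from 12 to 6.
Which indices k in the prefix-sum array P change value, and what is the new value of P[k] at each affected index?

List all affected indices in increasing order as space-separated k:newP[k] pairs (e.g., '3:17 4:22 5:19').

Answer: 1:5 2:6 3:12 4:28 5:39 6:33 7:42 8:34

Derivation:
P[k] = A[0] + ... + A[k]
P[k] includes A[1] iff k >= 1
Affected indices: 1, 2, ..., 8; delta = -6
  P[1]: 11 + -6 = 5
  P[2]: 12 + -6 = 6
  P[3]: 18 + -6 = 12
  P[4]: 34 + -6 = 28
  P[5]: 45 + -6 = 39
  P[6]: 39 + -6 = 33
  P[7]: 48 + -6 = 42
  P[8]: 40 + -6 = 34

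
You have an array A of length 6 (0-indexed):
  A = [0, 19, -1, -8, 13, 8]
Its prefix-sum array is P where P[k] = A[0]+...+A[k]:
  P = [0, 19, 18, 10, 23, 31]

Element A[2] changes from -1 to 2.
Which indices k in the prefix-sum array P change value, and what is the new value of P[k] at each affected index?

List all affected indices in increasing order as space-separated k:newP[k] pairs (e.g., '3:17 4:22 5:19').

Answer: 2:21 3:13 4:26 5:34

Derivation:
P[k] = A[0] + ... + A[k]
P[k] includes A[2] iff k >= 2
Affected indices: 2, 3, ..., 5; delta = 3
  P[2]: 18 + 3 = 21
  P[3]: 10 + 3 = 13
  P[4]: 23 + 3 = 26
  P[5]: 31 + 3 = 34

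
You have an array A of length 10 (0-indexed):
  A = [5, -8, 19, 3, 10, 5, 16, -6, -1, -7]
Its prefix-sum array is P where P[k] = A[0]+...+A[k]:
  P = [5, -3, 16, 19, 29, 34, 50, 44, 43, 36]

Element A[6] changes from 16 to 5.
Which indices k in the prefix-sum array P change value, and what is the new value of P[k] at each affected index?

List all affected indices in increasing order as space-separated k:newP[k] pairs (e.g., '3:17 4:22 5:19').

Answer: 6:39 7:33 8:32 9:25

Derivation:
P[k] = A[0] + ... + A[k]
P[k] includes A[6] iff k >= 6
Affected indices: 6, 7, ..., 9; delta = -11
  P[6]: 50 + -11 = 39
  P[7]: 44 + -11 = 33
  P[8]: 43 + -11 = 32
  P[9]: 36 + -11 = 25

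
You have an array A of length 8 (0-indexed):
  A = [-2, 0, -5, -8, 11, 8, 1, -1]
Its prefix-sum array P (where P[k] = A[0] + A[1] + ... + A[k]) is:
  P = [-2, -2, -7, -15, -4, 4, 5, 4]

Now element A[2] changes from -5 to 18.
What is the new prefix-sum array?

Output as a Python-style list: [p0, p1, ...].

Answer: [-2, -2, 16, 8, 19, 27, 28, 27]

Derivation:
Change: A[2] -5 -> 18, delta = 23
P[k] for k < 2: unchanged (A[2] not included)
P[k] for k >= 2: shift by delta = 23
  P[0] = -2 + 0 = -2
  P[1] = -2 + 0 = -2
  P[2] = -7 + 23 = 16
  P[3] = -15 + 23 = 8
  P[4] = -4 + 23 = 19
  P[5] = 4 + 23 = 27
  P[6] = 5 + 23 = 28
  P[7] = 4 + 23 = 27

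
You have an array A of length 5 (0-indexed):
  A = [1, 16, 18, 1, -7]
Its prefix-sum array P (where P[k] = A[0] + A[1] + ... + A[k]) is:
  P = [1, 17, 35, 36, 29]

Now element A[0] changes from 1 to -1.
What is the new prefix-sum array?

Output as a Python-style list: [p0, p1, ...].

Answer: [-1, 15, 33, 34, 27]

Derivation:
Change: A[0] 1 -> -1, delta = -2
P[k] for k < 0: unchanged (A[0] not included)
P[k] for k >= 0: shift by delta = -2
  P[0] = 1 + -2 = -1
  P[1] = 17 + -2 = 15
  P[2] = 35 + -2 = 33
  P[3] = 36 + -2 = 34
  P[4] = 29 + -2 = 27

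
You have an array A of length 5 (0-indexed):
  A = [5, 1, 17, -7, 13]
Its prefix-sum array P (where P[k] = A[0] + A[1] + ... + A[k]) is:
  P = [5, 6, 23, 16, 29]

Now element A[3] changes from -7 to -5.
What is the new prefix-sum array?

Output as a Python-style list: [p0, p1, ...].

Change: A[3] -7 -> -5, delta = 2
P[k] for k < 3: unchanged (A[3] not included)
P[k] for k >= 3: shift by delta = 2
  P[0] = 5 + 0 = 5
  P[1] = 6 + 0 = 6
  P[2] = 23 + 0 = 23
  P[3] = 16 + 2 = 18
  P[4] = 29 + 2 = 31

Answer: [5, 6, 23, 18, 31]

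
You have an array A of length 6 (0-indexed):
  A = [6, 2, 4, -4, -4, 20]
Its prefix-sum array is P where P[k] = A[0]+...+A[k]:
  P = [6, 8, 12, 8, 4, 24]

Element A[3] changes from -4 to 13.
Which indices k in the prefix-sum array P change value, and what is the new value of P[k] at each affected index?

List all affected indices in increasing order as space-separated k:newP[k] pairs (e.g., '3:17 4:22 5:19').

P[k] = A[0] + ... + A[k]
P[k] includes A[3] iff k >= 3
Affected indices: 3, 4, ..., 5; delta = 17
  P[3]: 8 + 17 = 25
  P[4]: 4 + 17 = 21
  P[5]: 24 + 17 = 41

Answer: 3:25 4:21 5:41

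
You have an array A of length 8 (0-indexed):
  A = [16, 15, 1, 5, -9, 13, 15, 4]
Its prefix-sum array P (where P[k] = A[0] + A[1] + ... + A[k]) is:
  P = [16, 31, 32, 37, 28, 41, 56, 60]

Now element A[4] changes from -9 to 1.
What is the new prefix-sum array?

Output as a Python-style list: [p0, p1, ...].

Change: A[4] -9 -> 1, delta = 10
P[k] for k < 4: unchanged (A[4] not included)
P[k] for k >= 4: shift by delta = 10
  P[0] = 16 + 0 = 16
  P[1] = 31 + 0 = 31
  P[2] = 32 + 0 = 32
  P[3] = 37 + 0 = 37
  P[4] = 28 + 10 = 38
  P[5] = 41 + 10 = 51
  P[6] = 56 + 10 = 66
  P[7] = 60 + 10 = 70

Answer: [16, 31, 32, 37, 38, 51, 66, 70]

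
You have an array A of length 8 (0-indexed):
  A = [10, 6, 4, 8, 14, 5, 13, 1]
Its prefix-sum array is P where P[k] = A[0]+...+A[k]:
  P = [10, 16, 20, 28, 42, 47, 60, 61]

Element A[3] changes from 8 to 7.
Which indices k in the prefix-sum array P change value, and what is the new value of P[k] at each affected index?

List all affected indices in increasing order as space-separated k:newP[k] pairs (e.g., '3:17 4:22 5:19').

Answer: 3:27 4:41 5:46 6:59 7:60

Derivation:
P[k] = A[0] + ... + A[k]
P[k] includes A[3] iff k >= 3
Affected indices: 3, 4, ..., 7; delta = -1
  P[3]: 28 + -1 = 27
  P[4]: 42 + -1 = 41
  P[5]: 47 + -1 = 46
  P[6]: 60 + -1 = 59
  P[7]: 61 + -1 = 60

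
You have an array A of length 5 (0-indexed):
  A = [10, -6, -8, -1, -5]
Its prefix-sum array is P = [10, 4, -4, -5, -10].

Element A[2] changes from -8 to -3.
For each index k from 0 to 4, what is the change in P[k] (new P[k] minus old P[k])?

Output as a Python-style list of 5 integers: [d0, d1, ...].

Element change: A[2] -8 -> -3, delta = 5
For k < 2: P[k] unchanged, delta_P[k] = 0
For k >= 2: P[k] shifts by exactly 5
Delta array: [0, 0, 5, 5, 5]

Answer: [0, 0, 5, 5, 5]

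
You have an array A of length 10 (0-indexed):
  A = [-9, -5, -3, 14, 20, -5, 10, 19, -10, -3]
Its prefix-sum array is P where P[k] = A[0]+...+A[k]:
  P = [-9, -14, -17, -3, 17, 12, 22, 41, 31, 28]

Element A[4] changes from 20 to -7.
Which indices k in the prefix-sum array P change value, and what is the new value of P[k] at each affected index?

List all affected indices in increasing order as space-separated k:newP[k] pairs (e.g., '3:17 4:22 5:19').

P[k] = A[0] + ... + A[k]
P[k] includes A[4] iff k >= 4
Affected indices: 4, 5, ..., 9; delta = -27
  P[4]: 17 + -27 = -10
  P[5]: 12 + -27 = -15
  P[6]: 22 + -27 = -5
  P[7]: 41 + -27 = 14
  P[8]: 31 + -27 = 4
  P[9]: 28 + -27 = 1

Answer: 4:-10 5:-15 6:-5 7:14 8:4 9:1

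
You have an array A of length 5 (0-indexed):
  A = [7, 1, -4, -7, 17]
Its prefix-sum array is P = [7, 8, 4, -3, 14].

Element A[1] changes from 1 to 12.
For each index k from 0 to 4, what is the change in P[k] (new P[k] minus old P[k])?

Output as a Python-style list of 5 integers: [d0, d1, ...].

Element change: A[1] 1 -> 12, delta = 11
For k < 1: P[k] unchanged, delta_P[k] = 0
For k >= 1: P[k] shifts by exactly 11
Delta array: [0, 11, 11, 11, 11]

Answer: [0, 11, 11, 11, 11]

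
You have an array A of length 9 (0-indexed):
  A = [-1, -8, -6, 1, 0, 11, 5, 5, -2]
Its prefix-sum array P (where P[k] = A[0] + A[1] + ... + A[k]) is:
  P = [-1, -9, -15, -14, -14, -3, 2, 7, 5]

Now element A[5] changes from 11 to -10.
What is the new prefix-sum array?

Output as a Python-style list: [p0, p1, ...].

Answer: [-1, -9, -15, -14, -14, -24, -19, -14, -16]

Derivation:
Change: A[5] 11 -> -10, delta = -21
P[k] for k < 5: unchanged (A[5] not included)
P[k] for k >= 5: shift by delta = -21
  P[0] = -1 + 0 = -1
  P[1] = -9 + 0 = -9
  P[2] = -15 + 0 = -15
  P[3] = -14 + 0 = -14
  P[4] = -14 + 0 = -14
  P[5] = -3 + -21 = -24
  P[6] = 2 + -21 = -19
  P[7] = 7 + -21 = -14
  P[8] = 5 + -21 = -16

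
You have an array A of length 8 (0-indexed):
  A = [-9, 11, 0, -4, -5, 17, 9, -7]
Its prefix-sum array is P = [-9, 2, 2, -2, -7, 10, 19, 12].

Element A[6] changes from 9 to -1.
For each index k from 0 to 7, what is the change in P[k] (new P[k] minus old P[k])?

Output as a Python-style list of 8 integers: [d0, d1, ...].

Element change: A[6] 9 -> -1, delta = -10
For k < 6: P[k] unchanged, delta_P[k] = 0
For k >= 6: P[k] shifts by exactly -10
Delta array: [0, 0, 0, 0, 0, 0, -10, -10]

Answer: [0, 0, 0, 0, 0, 0, -10, -10]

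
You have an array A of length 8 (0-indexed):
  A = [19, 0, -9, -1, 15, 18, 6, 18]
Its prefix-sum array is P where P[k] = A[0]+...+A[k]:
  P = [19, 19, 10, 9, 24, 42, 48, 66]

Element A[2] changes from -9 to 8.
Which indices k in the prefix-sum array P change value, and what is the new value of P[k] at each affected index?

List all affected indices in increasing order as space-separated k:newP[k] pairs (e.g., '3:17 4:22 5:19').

Answer: 2:27 3:26 4:41 5:59 6:65 7:83

Derivation:
P[k] = A[0] + ... + A[k]
P[k] includes A[2] iff k >= 2
Affected indices: 2, 3, ..., 7; delta = 17
  P[2]: 10 + 17 = 27
  P[3]: 9 + 17 = 26
  P[4]: 24 + 17 = 41
  P[5]: 42 + 17 = 59
  P[6]: 48 + 17 = 65
  P[7]: 66 + 17 = 83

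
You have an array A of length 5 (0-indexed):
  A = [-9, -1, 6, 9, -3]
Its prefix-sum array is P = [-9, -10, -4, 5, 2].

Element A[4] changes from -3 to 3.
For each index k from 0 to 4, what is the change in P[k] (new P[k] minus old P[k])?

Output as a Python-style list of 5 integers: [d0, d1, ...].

Answer: [0, 0, 0, 0, 6]

Derivation:
Element change: A[4] -3 -> 3, delta = 6
For k < 4: P[k] unchanged, delta_P[k] = 0
For k >= 4: P[k] shifts by exactly 6
Delta array: [0, 0, 0, 0, 6]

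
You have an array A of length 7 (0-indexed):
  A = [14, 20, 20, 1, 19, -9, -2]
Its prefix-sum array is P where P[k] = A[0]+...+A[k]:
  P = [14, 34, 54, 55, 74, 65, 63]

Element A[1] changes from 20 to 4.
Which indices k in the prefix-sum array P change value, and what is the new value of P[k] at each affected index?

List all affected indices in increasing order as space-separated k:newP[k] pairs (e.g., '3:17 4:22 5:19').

P[k] = A[0] + ... + A[k]
P[k] includes A[1] iff k >= 1
Affected indices: 1, 2, ..., 6; delta = -16
  P[1]: 34 + -16 = 18
  P[2]: 54 + -16 = 38
  P[3]: 55 + -16 = 39
  P[4]: 74 + -16 = 58
  P[5]: 65 + -16 = 49
  P[6]: 63 + -16 = 47

Answer: 1:18 2:38 3:39 4:58 5:49 6:47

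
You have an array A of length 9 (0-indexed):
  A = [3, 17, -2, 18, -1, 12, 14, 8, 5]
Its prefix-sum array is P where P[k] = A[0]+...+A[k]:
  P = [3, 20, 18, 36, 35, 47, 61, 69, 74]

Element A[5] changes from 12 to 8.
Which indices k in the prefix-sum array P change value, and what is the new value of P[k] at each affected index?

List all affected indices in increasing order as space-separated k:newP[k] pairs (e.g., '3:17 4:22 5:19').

P[k] = A[0] + ... + A[k]
P[k] includes A[5] iff k >= 5
Affected indices: 5, 6, ..., 8; delta = -4
  P[5]: 47 + -4 = 43
  P[6]: 61 + -4 = 57
  P[7]: 69 + -4 = 65
  P[8]: 74 + -4 = 70

Answer: 5:43 6:57 7:65 8:70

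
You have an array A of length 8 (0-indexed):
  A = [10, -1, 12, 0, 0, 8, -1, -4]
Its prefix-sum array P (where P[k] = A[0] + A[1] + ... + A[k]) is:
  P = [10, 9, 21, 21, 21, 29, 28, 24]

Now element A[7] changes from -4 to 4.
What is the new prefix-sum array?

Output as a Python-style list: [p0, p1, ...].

Answer: [10, 9, 21, 21, 21, 29, 28, 32]

Derivation:
Change: A[7] -4 -> 4, delta = 8
P[k] for k < 7: unchanged (A[7] not included)
P[k] for k >= 7: shift by delta = 8
  P[0] = 10 + 0 = 10
  P[1] = 9 + 0 = 9
  P[2] = 21 + 0 = 21
  P[3] = 21 + 0 = 21
  P[4] = 21 + 0 = 21
  P[5] = 29 + 0 = 29
  P[6] = 28 + 0 = 28
  P[7] = 24 + 8 = 32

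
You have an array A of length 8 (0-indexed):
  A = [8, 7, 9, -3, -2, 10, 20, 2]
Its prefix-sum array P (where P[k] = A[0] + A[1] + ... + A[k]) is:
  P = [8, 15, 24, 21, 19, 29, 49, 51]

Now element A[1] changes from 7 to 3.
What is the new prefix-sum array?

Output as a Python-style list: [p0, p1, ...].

Change: A[1] 7 -> 3, delta = -4
P[k] for k < 1: unchanged (A[1] not included)
P[k] for k >= 1: shift by delta = -4
  P[0] = 8 + 0 = 8
  P[1] = 15 + -4 = 11
  P[2] = 24 + -4 = 20
  P[3] = 21 + -4 = 17
  P[4] = 19 + -4 = 15
  P[5] = 29 + -4 = 25
  P[6] = 49 + -4 = 45
  P[7] = 51 + -4 = 47

Answer: [8, 11, 20, 17, 15, 25, 45, 47]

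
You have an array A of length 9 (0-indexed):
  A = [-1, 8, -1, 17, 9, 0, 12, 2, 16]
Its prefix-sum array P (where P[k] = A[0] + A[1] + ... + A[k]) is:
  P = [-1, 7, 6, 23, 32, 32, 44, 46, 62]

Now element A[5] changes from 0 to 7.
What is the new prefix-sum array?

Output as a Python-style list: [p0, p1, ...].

Change: A[5] 0 -> 7, delta = 7
P[k] for k < 5: unchanged (A[5] not included)
P[k] for k >= 5: shift by delta = 7
  P[0] = -1 + 0 = -1
  P[1] = 7 + 0 = 7
  P[2] = 6 + 0 = 6
  P[3] = 23 + 0 = 23
  P[4] = 32 + 0 = 32
  P[5] = 32 + 7 = 39
  P[6] = 44 + 7 = 51
  P[7] = 46 + 7 = 53
  P[8] = 62 + 7 = 69

Answer: [-1, 7, 6, 23, 32, 39, 51, 53, 69]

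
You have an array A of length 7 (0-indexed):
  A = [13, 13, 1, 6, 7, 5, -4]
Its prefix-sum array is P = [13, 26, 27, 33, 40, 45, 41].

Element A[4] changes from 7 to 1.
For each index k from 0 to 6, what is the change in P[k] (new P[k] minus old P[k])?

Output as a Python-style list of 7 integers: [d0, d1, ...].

Element change: A[4] 7 -> 1, delta = -6
For k < 4: P[k] unchanged, delta_P[k] = 0
For k >= 4: P[k] shifts by exactly -6
Delta array: [0, 0, 0, 0, -6, -6, -6]

Answer: [0, 0, 0, 0, -6, -6, -6]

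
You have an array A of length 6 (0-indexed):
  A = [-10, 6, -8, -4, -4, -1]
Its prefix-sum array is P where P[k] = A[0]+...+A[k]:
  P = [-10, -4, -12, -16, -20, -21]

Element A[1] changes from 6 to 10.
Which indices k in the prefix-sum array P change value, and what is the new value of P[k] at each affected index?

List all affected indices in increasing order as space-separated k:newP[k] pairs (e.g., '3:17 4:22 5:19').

P[k] = A[0] + ... + A[k]
P[k] includes A[1] iff k >= 1
Affected indices: 1, 2, ..., 5; delta = 4
  P[1]: -4 + 4 = 0
  P[2]: -12 + 4 = -8
  P[3]: -16 + 4 = -12
  P[4]: -20 + 4 = -16
  P[5]: -21 + 4 = -17

Answer: 1:0 2:-8 3:-12 4:-16 5:-17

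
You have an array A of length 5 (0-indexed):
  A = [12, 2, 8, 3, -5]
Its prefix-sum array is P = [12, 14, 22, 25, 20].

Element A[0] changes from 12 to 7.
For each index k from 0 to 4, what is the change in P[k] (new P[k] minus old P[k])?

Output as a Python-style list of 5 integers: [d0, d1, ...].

Answer: [-5, -5, -5, -5, -5]

Derivation:
Element change: A[0] 12 -> 7, delta = -5
For k < 0: P[k] unchanged, delta_P[k] = 0
For k >= 0: P[k] shifts by exactly -5
Delta array: [-5, -5, -5, -5, -5]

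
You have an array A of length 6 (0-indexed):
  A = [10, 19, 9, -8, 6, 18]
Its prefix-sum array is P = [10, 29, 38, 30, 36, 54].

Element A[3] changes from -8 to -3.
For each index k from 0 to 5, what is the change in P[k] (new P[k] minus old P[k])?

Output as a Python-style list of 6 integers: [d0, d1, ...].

Element change: A[3] -8 -> -3, delta = 5
For k < 3: P[k] unchanged, delta_P[k] = 0
For k >= 3: P[k] shifts by exactly 5
Delta array: [0, 0, 0, 5, 5, 5]

Answer: [0, 0, 0, 5, 5, 5]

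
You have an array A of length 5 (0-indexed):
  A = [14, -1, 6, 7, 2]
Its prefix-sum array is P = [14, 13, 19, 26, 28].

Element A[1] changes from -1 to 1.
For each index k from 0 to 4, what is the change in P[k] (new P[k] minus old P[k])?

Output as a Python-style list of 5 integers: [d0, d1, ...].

Element change: A[1] -1 -> 1, delta = 2
For k < 1: P[k] unchanged, delta_P[k] = 0
For k >= 1: P[k] shifts by exactly 2
Delta array: [0, 2, 2, 2, 2]

Answer: [0, 2, 2, 2, 2]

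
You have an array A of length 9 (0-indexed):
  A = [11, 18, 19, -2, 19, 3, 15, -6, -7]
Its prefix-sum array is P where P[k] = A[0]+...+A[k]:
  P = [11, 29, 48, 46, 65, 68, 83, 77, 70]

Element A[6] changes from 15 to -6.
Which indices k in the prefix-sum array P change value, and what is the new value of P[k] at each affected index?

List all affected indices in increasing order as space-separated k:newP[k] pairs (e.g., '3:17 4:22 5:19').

Answer: 6:62 7:56 8:49

Derivation:
P[k] = A[0] + ... + A[k]
P[k] includes A[6] iff k >= 6
Affected indices: 6, 7, ..., 8; delta = -21
  P[6]: 83 + -21 = 62
  P[7]: 77 + -21 = 56
  P[8]: 70 + -21 = 49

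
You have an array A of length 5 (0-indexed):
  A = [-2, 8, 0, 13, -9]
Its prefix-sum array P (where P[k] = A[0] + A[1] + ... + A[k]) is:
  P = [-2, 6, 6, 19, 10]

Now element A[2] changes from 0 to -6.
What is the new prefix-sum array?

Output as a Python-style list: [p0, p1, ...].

Answer: [-2, 6, 0, 13, 4]

Derivation:
Change: A[2] 0 -> -6, delta = -6
P[k] for k < 2: unchanged (A[2] not included)
P[k] for k >= 2: shift by delta = -6
  P[0] = -2 + 0 = -2
  P[1] = 6 + 0 = 6
  P[2] = 6 + -6 = 0
  P[3] = 19 + -6 = 13
  P[4] = 10 + -6 = 4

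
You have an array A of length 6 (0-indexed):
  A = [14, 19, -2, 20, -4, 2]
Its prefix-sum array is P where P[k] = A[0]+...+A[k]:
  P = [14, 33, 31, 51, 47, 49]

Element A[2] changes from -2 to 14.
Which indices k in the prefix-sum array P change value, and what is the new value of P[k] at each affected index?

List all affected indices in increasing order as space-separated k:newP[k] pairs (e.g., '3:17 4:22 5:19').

P[k] = A[0] + ... + A[k]
P[k] includes A[2] iff k >= 2
Affected indices: 2, 3, ..., 5; delta = 16
  P[2]: 31 + 16 = 47
  P[3]: 51 + 16 = 67
  P[4]: 47 + 16 = 63
  P[5]: 49 + 16 = 65

Answer: 2:47 3:67 4:63 5:65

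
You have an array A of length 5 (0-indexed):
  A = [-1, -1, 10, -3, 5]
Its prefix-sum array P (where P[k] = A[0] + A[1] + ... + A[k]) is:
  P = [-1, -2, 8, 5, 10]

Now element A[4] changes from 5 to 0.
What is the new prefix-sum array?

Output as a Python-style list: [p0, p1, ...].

Answer: [-1, -2, 8, 5, 5]

Derivation:
Change: A[4] 5 -> 0, delta = -5
P[k] for k < 4: unchanged (A[4] not included)
P[k] for k >= 4: shift by delta = -5
  P[0] = -1 + 0 = -1
  P[1] = -2 + 0 = -2
  P[2] = 8 + 0 = 8
  P[3] = 5 + 0 = 5
  P[4] = 10 + -5 = 5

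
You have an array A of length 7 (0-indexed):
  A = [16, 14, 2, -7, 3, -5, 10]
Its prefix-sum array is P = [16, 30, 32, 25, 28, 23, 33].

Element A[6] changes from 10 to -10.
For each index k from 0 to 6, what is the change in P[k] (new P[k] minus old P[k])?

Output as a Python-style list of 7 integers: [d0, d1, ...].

Answer: [0, 0, 0, 0, 0, 0, -20]

Derivation:
Element change: A[6] 10 -> -10, delta = -20
For k < 6: P[k] unchanged, delta_P[k] = 0
For k >= 6: P[k] shifts by exactly -20
Delta array: [0, 0, 0, 0, 0, 0, -20]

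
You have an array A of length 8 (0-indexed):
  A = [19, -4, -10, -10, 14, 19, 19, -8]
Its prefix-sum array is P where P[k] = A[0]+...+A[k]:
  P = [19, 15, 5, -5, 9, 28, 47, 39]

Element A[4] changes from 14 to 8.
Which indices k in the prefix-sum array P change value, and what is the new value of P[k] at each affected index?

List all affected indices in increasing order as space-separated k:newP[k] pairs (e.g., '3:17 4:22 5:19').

Answer: 4:3 5:22 6:41 7:33

Derivation:
P[k] = A[0] + ... + A[k]
P[k] includes A[4] iff k >= 4
Affected indices: 4, 5, ..., 7; delta = -6
  P[4]: 9 + -6 = 3
  P[5]: 28 + -6 = 22
  P[6]: 47 + -6 = 41
  P[7]: 39 + -6 = 33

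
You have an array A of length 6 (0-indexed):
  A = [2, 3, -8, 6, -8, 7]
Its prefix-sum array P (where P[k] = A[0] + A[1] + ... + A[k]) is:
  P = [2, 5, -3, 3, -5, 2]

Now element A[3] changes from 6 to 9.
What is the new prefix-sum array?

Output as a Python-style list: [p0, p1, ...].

Answer: [2, 5, -3, 6, -2, 5]

Derivation:
Change: A[3] 6 -> 9, delta = 3
P[k] for k < 3: unchanged (A[3] not included)
P[k] for k >= 3: shift by delta = 3
  P[0] = 2 + 0 = 2
  P[1] = 5 + 0 = 5
  P[2] = -3 + 0 = -3
  P[3] = 3 + 3 = 6
  P[4] = -5 + 3 = -2
  P[5] = 2 + 3 = 5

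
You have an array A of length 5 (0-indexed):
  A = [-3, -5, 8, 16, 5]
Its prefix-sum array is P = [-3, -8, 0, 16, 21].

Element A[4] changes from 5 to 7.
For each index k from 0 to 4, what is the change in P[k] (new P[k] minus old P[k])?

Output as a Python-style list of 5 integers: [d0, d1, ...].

Element change: A[4] 5 -> 7, delta = 2
For k < 4: P[k] unchanged, delta_P[k] = 0
For k >= 4: P[k] shifts by exactly 2
Delta array: [0, 0, 0, 0, 2]

Answer: [0, 0, 0, 0, 2]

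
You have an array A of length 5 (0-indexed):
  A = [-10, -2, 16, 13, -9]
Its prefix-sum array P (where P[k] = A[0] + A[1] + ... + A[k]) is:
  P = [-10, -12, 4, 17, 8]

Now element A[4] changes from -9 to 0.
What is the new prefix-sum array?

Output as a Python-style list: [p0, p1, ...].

Change: A[4] -9 -> 0, delta = 9
P[k] for k < 4: unchanged (A[4] not included)
P[k] for k >= 4: shift by delta = 9
  P[0] = -10 + 0 = -10
  P[1] = -12 + 0 = -12
  P[2] = 4 + 0 = 4
  P[3] = 17 + 0 = 17
  P[4] = 8 + 9 = 17

Answer: [-10, -12, 4, 17, 17]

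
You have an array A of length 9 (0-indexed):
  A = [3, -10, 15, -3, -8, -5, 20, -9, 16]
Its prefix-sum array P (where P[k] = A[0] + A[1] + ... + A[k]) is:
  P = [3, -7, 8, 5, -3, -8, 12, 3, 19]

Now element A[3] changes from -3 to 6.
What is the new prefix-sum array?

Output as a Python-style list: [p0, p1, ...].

Answer: [3, -7, 8, 14, 6, 1, 21, 12, 28]

Derivation:
Change: A[3] -3 -> 6, delta = 9
P[k] for k < 3: unchanged (A[3] not included)
P[k] for k >= 3: shift by delta = 9
  P[0] = 3 + 0 = 3
  P[1] = -7 + 0 = -7
  P[2] = 8 + 0 = 8
  P[3] = 5 + 9 = 14
  P[4] = -3 + 9 = 6
  P[5] = -8 + 9 = 1
  P[6] = 12 + 9 = 21
  P[7] = 3 + 9 = 12
  P[8] = 19 + 9 = 28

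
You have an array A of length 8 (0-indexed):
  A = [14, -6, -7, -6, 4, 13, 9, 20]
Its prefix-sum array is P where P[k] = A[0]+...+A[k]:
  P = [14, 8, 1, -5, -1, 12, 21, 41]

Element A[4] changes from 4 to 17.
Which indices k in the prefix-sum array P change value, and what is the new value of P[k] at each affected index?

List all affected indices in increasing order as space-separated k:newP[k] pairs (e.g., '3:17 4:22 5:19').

Answer: 4:12 5:25 6:34 7:54

Derivation:
P[k] = A[0] + ... + A[k]
P[k] includes A[4] iff k >= 4
Affected indices: 4, 5, ..., 7; delta = 13
  P[4]: -1 + 13 = 12
  P[5]: 12 + 13 = 25
  P[6]: 21 + 13 = 34
  P[7]: 41 + 13 = 54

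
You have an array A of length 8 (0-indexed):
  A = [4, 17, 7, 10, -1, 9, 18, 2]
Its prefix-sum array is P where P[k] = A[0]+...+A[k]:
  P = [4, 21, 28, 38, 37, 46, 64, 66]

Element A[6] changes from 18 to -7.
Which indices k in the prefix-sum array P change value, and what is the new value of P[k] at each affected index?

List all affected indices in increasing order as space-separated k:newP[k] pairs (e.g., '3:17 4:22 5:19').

Answer: 6:39 7:41

Derivation:
P[k] = A[0] + ... + A[k]
P[k] includes A[6] iff k >= 6
Affected indices: 6, 7, ..., 7; delta = -25
  P[6]: 64 + -25 = 39
  P[7]: 66 + -25 = 41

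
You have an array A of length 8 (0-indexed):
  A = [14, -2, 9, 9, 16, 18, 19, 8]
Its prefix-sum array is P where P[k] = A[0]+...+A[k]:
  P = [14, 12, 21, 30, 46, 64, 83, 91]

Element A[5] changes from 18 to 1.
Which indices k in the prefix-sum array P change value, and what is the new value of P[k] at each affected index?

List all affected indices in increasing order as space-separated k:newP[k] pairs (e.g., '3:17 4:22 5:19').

Answer: 5:47 6:66 7:74

Derivation:
P[k] = A[0] + ... + A[k]
P[k] includes A[5] iff k >= 5
Affected indices: 5, 6, ..., 7; delta = -17
  P[5]: 64 + -17 = 47
  P[6]: 83 + -17 = 66
  P[7]: 91 + -17 = 74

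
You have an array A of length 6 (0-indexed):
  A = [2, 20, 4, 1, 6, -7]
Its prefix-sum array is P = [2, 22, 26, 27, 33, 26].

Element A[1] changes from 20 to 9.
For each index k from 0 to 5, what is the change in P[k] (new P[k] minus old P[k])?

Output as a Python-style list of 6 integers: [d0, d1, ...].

Answer: [0, -11, -11, -11, -11, -11]

Derivation:
Element change: A[1] 20 -> 9, delta = -11
For k < 1: P[k] unchanged, delta_P[k] = 0
For k >= 1: P[k] shifts by exactly -11
Delta array: [0, -11, -11, -11, -11, -11]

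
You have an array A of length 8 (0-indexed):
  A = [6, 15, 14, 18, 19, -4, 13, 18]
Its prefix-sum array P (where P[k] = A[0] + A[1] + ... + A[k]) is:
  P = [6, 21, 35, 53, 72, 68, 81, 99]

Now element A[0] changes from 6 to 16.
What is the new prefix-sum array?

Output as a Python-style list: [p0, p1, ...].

Change: A[0] 6 -> 16, delta = 10
P[k] for k < 0: unchanged (A[0] not included)
P[k] for k >= 0: shift by delta = 10
  P[0] = 6 + 10 = 16
  P[1] = 21 + 10 = 31
  P[2] = 35 + 10 = 45
  P[3] = 53 + 10 = 63
  P[4] = 72 + 10 = 82
  P[5] = 68 + 10 = 78
  P[6] = 81 + 10 = 91
  P[7] = 99 + 10 = 109

Answer: [16, 31, 45, 63, 82, 78, 91, 109]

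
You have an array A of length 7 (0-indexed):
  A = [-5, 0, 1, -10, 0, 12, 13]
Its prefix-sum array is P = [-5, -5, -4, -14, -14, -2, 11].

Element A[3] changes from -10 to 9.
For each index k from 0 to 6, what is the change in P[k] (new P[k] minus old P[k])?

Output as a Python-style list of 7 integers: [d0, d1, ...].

Answer: [0, 0, 0, 19, 19, 19, 19]

Derivation:
Element change: A[3] -10 -> 9, delta = 19
For k < 3: P[k] unchanged, delta_P[k] = 0
For k >= 3: P[k] shifts by exactly 19
Delta array: [0, 0, 0, 19, 19, 19, 19]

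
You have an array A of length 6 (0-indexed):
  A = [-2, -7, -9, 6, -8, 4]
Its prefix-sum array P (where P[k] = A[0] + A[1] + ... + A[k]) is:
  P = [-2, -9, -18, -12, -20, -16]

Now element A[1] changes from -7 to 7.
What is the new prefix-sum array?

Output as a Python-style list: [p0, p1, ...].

Change: A[1] -7 -> 7, delta = 14
P[k] for k < 1: unchanged (A[1] not included)
P[k] for k >= 1: shift by delta = 14
  P[0] = -2 + 0 = -2
  P[1] = -9 + 14 = 5
  P[2] = -18 + 14 = -4
  P[3] = -12 + 14 = 2
  P[4] = -20 + 14 = -6
  P[5] = -16 + 14 = -2

Answer: [-2, 5, -4, 2, -6, -2]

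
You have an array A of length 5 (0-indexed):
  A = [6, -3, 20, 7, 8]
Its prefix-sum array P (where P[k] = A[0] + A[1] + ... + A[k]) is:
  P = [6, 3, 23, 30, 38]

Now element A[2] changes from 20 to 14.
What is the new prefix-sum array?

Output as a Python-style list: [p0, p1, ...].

Answer: [6, 3, 17, 24, 32]

Derivation:
Change: A[2] 20 -> 14, delta = -6
P[k] for k < 2: unchanged (A[2] not included)
P[k] for k >= 2: shift by delta = -6
  P[0] = 6 + 0 = 6
  P[1] = 3 + 0 = 3
  P[2] = 23 + -6 = 17
  P[3] = 30 + -6 = 24
  P[4] = 38 + -6 = 32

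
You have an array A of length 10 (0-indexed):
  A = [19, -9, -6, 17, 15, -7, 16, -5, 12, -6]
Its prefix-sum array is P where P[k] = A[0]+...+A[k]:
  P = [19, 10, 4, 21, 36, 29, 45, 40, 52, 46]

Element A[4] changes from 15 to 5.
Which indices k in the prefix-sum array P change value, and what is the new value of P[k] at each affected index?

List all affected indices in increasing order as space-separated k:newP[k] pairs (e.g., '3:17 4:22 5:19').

Answer: 4:26 5:19 6:35 7:30 8:42 9:36

Derivation:
P[k] = A[0] + ... + A[k]
P[k] includes A[4] iff k >= 4
Affected indices: 4, 5, ..., 9; delta = -10
  P[4]: 36 + -10 = 26
  P[5]: 29 + -10 = 19
  P[6]: 45 + -10 = 35
  P[7]: 40 + -10 = 30
  P[8]: 52 + -10 = 42
  P[9]: 46 + -10 = 36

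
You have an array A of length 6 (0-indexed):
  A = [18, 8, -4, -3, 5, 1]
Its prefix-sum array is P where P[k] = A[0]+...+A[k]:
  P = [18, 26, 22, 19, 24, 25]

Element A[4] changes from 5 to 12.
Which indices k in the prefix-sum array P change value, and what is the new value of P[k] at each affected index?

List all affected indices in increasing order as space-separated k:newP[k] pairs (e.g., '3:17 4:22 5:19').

P[k] = A[0] + ... + A[k]
P[k] includes A[4] iff k >= 4
Affected indices: 4, 5, ..., 5; delta = 7
  P[4]: 24 + 7 = 31
  P[5]: 25 + 7 = 32

Answer: 4:31 5:32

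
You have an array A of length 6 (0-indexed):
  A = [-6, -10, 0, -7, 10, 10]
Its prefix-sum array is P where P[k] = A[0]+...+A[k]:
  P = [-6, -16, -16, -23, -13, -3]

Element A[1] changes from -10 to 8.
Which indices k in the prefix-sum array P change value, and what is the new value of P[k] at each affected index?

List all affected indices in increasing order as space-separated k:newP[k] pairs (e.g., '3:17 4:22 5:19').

P[k] = A[0] + ... + A[k]
P[k] includes A[1] iff k >= 1
Affected indices: 1, 2, ..., 5; delta = 18
  P[1]: -16 + 18 = 2
  P[2]: -16 + 18 = 2
  P[3]: -23 + 18 = -5
  P[4]: -13 + 18 = 5
  P[5]: -3 + 18 = 15

Answer: 1:2 2:2 3:-5 4:5 5:15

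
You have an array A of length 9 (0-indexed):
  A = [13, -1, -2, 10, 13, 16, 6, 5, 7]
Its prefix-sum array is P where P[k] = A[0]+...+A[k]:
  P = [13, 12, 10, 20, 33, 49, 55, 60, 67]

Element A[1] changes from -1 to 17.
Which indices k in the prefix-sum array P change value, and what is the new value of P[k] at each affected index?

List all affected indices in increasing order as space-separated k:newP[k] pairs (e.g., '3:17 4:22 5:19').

P[k] = A[0] + ... + A[k]
P[k] includes A[1] iff k >= 1
Affected indices: 1, 2, ..., 8; delta = 18
  P[1]: 12 + 18 = 30
  P[2]: 10 + 18 = 28
  P[3]: 20 + 18 = 38
  P[4]: 33 + 18 = 51
  P[5]: 49 + 18 = 67
  P[6]: 55 + 18 = 73
  P[7]: 60 + 18 = 78
  P[8]: 67 + 18 = 85

Answer: 1:30 2:28 3:38 4:51 5:67 6:73 7:78 8:85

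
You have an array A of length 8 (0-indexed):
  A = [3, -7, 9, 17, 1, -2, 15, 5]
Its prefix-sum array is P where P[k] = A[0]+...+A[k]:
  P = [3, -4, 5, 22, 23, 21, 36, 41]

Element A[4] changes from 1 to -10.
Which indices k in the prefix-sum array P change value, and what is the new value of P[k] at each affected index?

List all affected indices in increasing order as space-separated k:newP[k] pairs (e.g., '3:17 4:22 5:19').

P[k] = A[0] + ... + A[k]
P[k] includes A[4] iff k >= 4
Affected indices: 4, 5, ..., 7; delta = -11
  P[4]: 23 + -11 = 12
  P[5]: 21 + -11 = 10
  P[6]: 36 + -11 = 25
  P[7]: 41 + -11 = 30

Answer: 4:12 5:10 6:25 7:30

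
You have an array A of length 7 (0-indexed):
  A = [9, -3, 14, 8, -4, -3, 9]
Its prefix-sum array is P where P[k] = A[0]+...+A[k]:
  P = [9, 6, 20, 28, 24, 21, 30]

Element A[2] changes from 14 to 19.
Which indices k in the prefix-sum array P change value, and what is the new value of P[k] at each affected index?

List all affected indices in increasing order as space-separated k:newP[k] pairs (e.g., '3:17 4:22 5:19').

P[k] = A[0] + ... + A[k]
P[k] includes A[2] iff k >= 2
Affected indices: 2, 3, ..., 6; delta = 5
  P[2]: 20 + 5 = 25
  P[3]: 28 + 5 = 33
  P[4]: 24 + 5 = 29
  P[5]: 21 + 5 = 26
  P[6]: 30 + 5 = 35

Answer: 2:25 3:33 4:29 5:26 6:35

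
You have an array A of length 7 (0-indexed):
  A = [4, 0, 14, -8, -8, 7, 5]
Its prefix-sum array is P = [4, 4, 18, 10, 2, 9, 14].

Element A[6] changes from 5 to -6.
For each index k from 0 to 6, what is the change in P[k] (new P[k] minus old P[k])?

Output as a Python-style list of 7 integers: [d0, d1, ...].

Answer: [0, 0, 0, 0, 0, 0, -11]

Derivation:
Element change: A[6] 5 -> -6, delta = -11
For k < 6: P[k] unchanged, delta_P[k] = 0
For k >= 6: P[k] shifts by exactly -11
Delta array: [0, 0, 0, 0, 0, 0, -11]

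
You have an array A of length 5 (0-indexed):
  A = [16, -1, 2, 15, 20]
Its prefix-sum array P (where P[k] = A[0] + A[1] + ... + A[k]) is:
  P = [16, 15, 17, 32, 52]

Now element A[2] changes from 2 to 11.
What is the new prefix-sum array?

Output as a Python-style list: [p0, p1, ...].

Change: A[2] 2 -> 11, delta = 9
P[k] for k < 2: unchanged (A[2] not included)
P[k] for k >= 2: shift by delta = 9
  P[0] = 16 + 0 = 16
  P[1] = 15 + 0 = 15
  P[2] = 17 + 9 = 26
  P[3] = 32 + 9 = 41
  P[4] = 52 + 9 = 61

Answer: [16, 15, 26, 41, 61]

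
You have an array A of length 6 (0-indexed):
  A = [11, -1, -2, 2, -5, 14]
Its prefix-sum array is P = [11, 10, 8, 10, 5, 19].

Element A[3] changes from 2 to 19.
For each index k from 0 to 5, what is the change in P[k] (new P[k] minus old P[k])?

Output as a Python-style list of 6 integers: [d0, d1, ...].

Answer: [0, 0, 0, 17, 17, 17]

Derivation:
Element change: A[3] 2 -> 19, delta = 17
For k < 3: P[k] unchanged, delta_P[k] = 0
For k >= 3: P[k] shifts by exactly 17
Delta array: [0, 0, 0, 17, 17, 17]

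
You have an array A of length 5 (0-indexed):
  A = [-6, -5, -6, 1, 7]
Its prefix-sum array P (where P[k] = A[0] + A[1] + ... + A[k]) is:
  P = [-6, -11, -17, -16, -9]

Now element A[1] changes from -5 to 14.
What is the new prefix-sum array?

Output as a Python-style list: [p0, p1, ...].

Answer: [-6, 8, 2, 3, 10]

Derivation:
Change: A[1] -5 -> 14, delta = 19
P[k] for k < 1: unchanged (A[1] not included)
P[k] for k >= 1: shift by delta = 19
  P[0] = -6 + 0 = -6
  P[1] = -11 + 19 = 8
  P[2] = -17 + 19 = 2
  P[3] = -16 + 19 = 3
  P[4] = -9 + 19 = 10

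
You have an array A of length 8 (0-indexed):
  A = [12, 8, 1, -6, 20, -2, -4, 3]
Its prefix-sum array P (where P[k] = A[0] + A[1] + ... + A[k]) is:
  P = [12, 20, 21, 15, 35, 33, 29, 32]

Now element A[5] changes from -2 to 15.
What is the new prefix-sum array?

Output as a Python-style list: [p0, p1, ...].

Answer: [12, 20, 21, 15, 35, 50, 46, 49]

Derivation:
Change: A[5] -2 -> 15, delta = 17
P[k] for k < 5: unchanged (A[5] not included)
P[k] for k >= 5: shift by delta = 17
  P[0] = 12 + 0 = 12
  P[1] = 20 + 0 = 20
  P[2] = 21 + 0 = 21
  P[3] = 15 + 0 = 15
  P[4] = 35 + 0 = 35
  P[5] = 33 + 17 = 50
  P[6] = 29 + 17 = 46
  P[7] = 32 + 17 = 49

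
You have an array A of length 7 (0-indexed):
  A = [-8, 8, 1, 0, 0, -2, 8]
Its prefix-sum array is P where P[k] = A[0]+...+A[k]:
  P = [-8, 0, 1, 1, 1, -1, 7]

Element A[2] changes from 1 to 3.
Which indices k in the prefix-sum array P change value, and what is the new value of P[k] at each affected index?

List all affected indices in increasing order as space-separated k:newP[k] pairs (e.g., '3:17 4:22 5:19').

P[k] = A[0] + ... + A[k]
P[k] includes A[2] iff k >= 2
Affected indices: 2, 3, ..., 6; delta = 2
  P[2]: 1 + 2 = 3
  P[3]: 1 + 2 = 3
  P[4]: 1 + 2 = 3
  P[5]: -1 + 2 = 1
  P[6]: 7 + 2 = 9

Answer: 2:3 3:3 4:3 5:1 6:9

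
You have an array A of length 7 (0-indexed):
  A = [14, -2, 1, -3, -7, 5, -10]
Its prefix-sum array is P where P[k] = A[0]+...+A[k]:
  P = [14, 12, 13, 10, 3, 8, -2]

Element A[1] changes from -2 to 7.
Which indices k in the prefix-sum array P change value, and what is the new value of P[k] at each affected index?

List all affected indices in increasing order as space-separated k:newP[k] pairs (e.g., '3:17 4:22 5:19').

Answer: 1:21 2:22 3:19 4:12 5:17 6:7

Derivation:
P[k] = A[0] + ... + A[k]
P[k] includes A[1] iff k >= 1
Affected indices: 1, 2, ..., 6; delta = 9
  P[1]: 12 + 9 = 21
  P[2]: 13 + 9 = 22
  P[3]: 10 + 9 = 19
  P[4]: 3 + 9 = 12
  P[5]: 8 + 9 = 17
  P[6]: -2 + 9 = 7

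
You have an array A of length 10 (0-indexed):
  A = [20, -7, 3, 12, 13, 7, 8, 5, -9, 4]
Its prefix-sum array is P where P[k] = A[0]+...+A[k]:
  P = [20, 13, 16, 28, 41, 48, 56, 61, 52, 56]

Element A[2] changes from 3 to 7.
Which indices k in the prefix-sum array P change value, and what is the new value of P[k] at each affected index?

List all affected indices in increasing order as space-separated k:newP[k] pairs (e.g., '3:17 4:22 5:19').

P[k] = A[0] + ... + A[k]
P[k] includes A[2] iff k >= 2
Affected indices: 2, 3, ..., 9; delta = 4
  P[2]: 16 + 4 = 20
  P[3]: 28 + 4 = 32
  P[4]: 41 + 4 = 45
  P[5]: 48 + 4 = 52
  P[6]: 56 + 4 = 60
  P[7]: 61 + 4 = 65
  P[8]: 52 + 4 = 56
  P[9]: 56 + 4 = 60

Answer: 2:20 3:32 4:45 5:52 6:60 7:65 8:56 9:60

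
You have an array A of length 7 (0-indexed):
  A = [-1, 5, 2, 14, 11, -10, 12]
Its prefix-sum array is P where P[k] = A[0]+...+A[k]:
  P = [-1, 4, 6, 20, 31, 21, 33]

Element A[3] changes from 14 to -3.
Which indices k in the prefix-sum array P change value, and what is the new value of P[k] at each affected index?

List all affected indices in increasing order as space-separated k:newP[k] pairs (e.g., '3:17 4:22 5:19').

Answer: 3:3 4:14 5:4 6:16

Derivation:
P[k] = A[0] + ... + A[k]
P[k] includes A[3] iff k >= 3
Affected indices: 3, 4, ..., 6; delta = -17
  P[3]: 20 + -17 = 3
  P[4]: 31 + -17 = 14
  P[5]: 21 + -17 = 4
  P[6]: 33 + -17 = 16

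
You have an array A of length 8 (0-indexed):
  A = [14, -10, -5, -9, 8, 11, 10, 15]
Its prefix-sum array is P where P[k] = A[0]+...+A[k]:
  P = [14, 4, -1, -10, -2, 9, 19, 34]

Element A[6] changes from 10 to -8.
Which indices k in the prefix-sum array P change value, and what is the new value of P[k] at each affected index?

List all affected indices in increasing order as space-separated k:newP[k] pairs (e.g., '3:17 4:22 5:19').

P[k] = A[0] + ... + A[k]
P[k] includes A[6] iff k >= 6
Affected indices: 6, 7, ..., 7; delta = -18
  P[6]: 19 + -18 = 1
  P[7]: 34 + -18 = 16

Answer: 6:1 7:16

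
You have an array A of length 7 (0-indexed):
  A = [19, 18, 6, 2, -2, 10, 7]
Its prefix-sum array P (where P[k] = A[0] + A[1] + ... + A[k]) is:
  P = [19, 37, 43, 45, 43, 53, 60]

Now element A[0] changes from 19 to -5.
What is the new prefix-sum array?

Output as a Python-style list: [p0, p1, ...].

Change: A[0] 19 -> -5, delta = -24
P[k] for k < 0: unchanged (A[0] not included)
P[k] for k >= 0: shift by delta = -24
  P[0] = 19 + -24 = -5
  P[1] = 37 + -24 = 13
  P[2] = 43 + -24 = 19
  P[3] = 45 + -24 = 21
  P[4] = 43 + -24 = 19
  P[5] = 53 + -24 = 29
  P[6] = 60 + -24 = 36

Answer: [-5, 13, 19, 21, 19, 29, 36]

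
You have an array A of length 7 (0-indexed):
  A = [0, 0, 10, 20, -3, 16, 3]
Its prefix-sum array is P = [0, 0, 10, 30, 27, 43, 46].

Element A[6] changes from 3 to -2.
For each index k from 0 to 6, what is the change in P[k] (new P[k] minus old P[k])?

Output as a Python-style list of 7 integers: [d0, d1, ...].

Answer: [0, 0, 0, 0, 0, 0, -5]

Derivation:
Element change: A[6] 3 -> -2, delta = -5
For k < 6: P[k] unchanged, delta_P[k] = 0
For k >= 6: P[k] shifts by exactly -5
Delta array: [0, 0, 0, 0, 0, 0, -5]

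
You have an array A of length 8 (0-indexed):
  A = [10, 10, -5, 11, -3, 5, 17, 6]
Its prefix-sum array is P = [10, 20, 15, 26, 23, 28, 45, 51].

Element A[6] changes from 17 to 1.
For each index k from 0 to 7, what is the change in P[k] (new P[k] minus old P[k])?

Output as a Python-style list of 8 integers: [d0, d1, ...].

Element change: A[6] 17 -> 1, delta = -16
For k < 6: P[k] unchanged, delta_P[k] = 0
For k >= 6: P[k] shifts by exactly -16
Delta array: [0, 0, 0, 0, 0, 0, -16, -16]

Answer: [0, 0, 0, 0, 0, 0, -16, -16]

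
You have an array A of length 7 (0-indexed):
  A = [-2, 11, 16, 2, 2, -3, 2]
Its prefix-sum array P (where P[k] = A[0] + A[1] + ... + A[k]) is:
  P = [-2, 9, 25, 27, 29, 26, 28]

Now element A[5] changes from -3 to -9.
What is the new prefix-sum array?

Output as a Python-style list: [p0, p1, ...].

Answer: [-2, 9, 25, 27, 29, 20, 22]

Derivation:
Change: A[5] -3 -> -9, delta = -6
P[k] for k < 5: unchanged (A[5] not included)
P[k] for k >= 5: shift by delta = -6
  P[0] = -2 + 0 = -2
  P[1] = 9 + 0 = 9
  P[2] = 25 + 0 = 25
  P[3] = 27 + 0 = 27
  P[4] = 29 + 0 = 29
  P[5] = 26 + -6 = 20
  P[6] = 28 + -6 = 22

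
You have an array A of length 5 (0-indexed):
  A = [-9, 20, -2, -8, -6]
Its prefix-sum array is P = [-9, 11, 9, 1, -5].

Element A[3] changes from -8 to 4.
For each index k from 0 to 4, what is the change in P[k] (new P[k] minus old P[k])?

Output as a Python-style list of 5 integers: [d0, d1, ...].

Answer: [0, 0, 0, 12, 12]

Derivation:
Element change: A[3] -8 -> 4, delta = 12
For k < 3: P[k] unchanged, delta_P[k] = 0
For k >= 3: P[k] shifts by exactly 12
Delta array: [0, 0, 0, 12, 12]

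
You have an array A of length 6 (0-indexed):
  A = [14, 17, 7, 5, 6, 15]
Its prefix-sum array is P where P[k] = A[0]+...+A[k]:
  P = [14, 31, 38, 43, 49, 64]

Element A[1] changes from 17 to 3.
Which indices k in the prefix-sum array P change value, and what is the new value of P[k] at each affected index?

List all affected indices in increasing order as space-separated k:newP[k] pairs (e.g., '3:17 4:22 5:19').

P[k] = A[0] + ... + A[k]
P[k] includes A[1] iff k >= 1
Affected indices: 1, 2, ..., 5; delta = -14
  P[1]: 31 + -14 = 17
  P[2]: 38 + -14 = 24
  P[3]: 43 + -14 = 29
  P[4]: 49 + -14 = 35
  P[5]: 64 + -14 = 50

Answer: 1:17 2:24 3:29 4:35 5:50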